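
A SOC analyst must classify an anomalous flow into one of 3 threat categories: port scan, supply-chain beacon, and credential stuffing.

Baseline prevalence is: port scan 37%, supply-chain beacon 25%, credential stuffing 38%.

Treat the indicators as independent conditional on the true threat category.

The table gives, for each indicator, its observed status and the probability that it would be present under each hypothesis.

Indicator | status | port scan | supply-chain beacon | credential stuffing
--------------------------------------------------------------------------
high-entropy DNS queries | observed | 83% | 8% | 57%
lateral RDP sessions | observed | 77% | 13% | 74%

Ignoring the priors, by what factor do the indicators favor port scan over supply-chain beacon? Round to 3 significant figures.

61.5

Take the product of per-indicator likelihoods under each hypothesis, then divide.
  port scan: 0.83 × 0.77 = 0.6391
  supply-chain beacon: 0.08 × 0.13 = 0.0104
Bayes factor = 0.6391 / 0.0104 ≈ 61.5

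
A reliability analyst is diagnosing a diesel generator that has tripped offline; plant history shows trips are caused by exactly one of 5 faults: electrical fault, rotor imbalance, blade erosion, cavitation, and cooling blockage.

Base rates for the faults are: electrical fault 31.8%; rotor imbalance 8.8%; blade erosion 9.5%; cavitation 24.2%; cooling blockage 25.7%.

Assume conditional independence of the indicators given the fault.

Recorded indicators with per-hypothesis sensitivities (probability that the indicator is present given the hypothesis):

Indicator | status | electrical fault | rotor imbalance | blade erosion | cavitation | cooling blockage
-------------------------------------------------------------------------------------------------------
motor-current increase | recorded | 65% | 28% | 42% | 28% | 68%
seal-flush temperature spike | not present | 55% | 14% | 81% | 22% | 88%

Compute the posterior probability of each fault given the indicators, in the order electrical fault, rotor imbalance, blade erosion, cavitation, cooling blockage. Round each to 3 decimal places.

0.476, 0.108, 0.039, 0.270, 0.107

Multiply each prior by the joint likelihood of the indicator pattern (using 1 − P(present | H) for each absent indicator):
  electrical fault: 0.318 × 0.65 × (1 − 0.55) = 0.093015
  rotor imbalance: 0.088 × 0.28 × (1 − 0.14) = 0.02119
  blade erosion: 0.095 × 0.42 × (1 − 0.81) = 0.007581
  cavitation: 0.242 × 0.28 × (1 − 0.22) = 0.052853
  cooling blockage: 0.257 × 0.68 × (1 − 0.88) = 0.020971
The unnormalized weights sum to 0.19561.
P(electrical fault | evidence) = 0.093015 / 0.19561 ≈ 0.476
P(rotor imbalance | evidence) = 0.02119 / 0.19561 ≈ 0.108
P(blade erosion | evidence) = 0.007581 / 0.19561 ≈ 0.039
P(cavitation | evidence) = 0.052853 / 0.19561 ≈ 0.270
P(cooling blockage | evidence) = 0.020971 / 0.19561 ≈ 0.107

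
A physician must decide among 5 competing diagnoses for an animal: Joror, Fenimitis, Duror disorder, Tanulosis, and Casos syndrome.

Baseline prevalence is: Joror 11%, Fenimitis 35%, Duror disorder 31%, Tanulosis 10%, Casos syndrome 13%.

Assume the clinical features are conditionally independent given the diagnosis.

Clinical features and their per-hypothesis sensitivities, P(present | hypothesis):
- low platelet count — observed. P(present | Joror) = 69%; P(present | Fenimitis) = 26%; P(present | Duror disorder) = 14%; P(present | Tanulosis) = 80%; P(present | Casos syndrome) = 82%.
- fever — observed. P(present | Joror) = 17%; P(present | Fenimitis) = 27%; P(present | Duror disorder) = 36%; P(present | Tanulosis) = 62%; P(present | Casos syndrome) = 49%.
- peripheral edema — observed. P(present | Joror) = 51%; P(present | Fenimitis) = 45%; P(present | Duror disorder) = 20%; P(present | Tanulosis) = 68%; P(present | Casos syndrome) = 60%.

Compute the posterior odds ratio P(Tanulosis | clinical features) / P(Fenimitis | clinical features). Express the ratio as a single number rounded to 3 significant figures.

Posterior odds equal prior odds times the likelihood ratio; only the two competing hypotheses matter.
  Tanulosis: 0.10 × 0.80 × 0.62 × 0.68 = 0.033728
  Fenimitis: 0.35 × 0.26 × 0.27 × 0.45 = 0.011057
Posterior odds = 0.033728 / 0.011057 ≈ 3.05.

3.05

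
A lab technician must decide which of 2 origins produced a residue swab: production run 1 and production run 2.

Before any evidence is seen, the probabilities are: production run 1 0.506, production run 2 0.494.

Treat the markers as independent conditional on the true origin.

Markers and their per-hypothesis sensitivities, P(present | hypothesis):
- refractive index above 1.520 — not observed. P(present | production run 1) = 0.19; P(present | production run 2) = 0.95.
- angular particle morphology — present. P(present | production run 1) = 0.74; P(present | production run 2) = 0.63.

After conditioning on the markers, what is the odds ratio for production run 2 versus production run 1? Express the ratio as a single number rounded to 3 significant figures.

Posterior odds equal prior odds times the likelihood ratio; only the two competing hypotheses matter (using 1 − P(present | H) for each absent marker).
  production run 2: 0.494 × (1 − 0.95) × 0.63 = 0.015561
  production run 1: 0.506 × (1 − 0.19) × 0.74 = 0.3033
Posterior odds = 0.015561 / 0.3033 ≈ 0.0513.

0.0513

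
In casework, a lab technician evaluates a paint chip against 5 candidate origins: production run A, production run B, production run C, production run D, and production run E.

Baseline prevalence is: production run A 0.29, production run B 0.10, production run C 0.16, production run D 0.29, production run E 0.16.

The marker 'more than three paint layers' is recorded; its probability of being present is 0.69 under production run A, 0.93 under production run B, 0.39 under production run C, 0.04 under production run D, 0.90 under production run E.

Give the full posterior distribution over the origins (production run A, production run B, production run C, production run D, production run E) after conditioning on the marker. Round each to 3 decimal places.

0.392, 0.182, 0.122, 0.023, 0.282

Multiply each prior by the likelihood of the marker:
  production run A: 0.29 × 0.69 = 0.2001
  production run B: 0.10 × 0.93 = 0.093
  production run C: 0.16 × 0.39 = 0.0624
  production run D: 0.29 × 0.04 = 0.0116
  production run E: 0.16 × 0.90 = 0.144
The unnormalized weights sum to 0.5111.
P(production run A | evidence) = 0.2001 / 0.5111 ≈ 0.392
P(production run B | evidence) = 0.093 / 0.5111 ≈ 0.182
P(production run C | evidence) = 0.0624 / 0.5111 ≈ 0.122
P(production run D | evidence) = 0.0116 / 0.5111 ≈ 0.023
P(production run E | evidence) = 0.144 / 0.5111 ≈ 0.282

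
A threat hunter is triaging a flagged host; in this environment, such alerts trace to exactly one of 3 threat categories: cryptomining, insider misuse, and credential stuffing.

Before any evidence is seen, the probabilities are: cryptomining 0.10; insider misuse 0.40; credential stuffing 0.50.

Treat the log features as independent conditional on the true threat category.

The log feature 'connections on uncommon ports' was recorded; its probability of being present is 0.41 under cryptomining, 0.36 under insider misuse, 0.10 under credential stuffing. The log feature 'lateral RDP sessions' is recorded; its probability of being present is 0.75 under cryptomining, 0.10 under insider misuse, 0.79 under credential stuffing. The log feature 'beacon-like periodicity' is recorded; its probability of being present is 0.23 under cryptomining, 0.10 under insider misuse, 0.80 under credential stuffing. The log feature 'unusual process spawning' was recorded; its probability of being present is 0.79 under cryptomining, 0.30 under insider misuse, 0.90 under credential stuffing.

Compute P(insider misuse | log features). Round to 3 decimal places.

By Bayes' rule with conditional independence, the unnormalized weight for each hypothesis is prior × ∏ likelihoods:
  cryptomining: 0.10 × 0.41 × 0.75 × 0.23 × 0.79 = 0.0055873
  insider misuse: 0.40 × 0.36 × 0.10 × 0.10 × 0.30 = 0.000432
  credential stuffing: 0.50 × 0.10 × 0.79 × 0.80 × 0.90 = 0.02844
The unnormalized weights sum to 0.034459.
P(insider misuse | evidence) = 0.000432 / 0.034459 ≈ 0.013.

0.013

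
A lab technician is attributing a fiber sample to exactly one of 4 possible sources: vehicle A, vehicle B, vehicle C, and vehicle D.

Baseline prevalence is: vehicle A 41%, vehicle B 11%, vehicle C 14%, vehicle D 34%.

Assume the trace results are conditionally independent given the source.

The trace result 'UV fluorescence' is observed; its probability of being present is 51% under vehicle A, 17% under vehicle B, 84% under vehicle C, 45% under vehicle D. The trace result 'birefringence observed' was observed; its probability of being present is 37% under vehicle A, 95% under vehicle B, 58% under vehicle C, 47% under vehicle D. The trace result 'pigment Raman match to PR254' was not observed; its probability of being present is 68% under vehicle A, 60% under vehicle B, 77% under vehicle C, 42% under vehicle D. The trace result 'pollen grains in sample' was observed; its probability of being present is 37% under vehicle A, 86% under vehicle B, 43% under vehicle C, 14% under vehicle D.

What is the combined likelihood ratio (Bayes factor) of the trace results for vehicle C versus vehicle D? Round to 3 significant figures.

Joint likelihood of the trace result pattern under each hypothesis (using 1 − P(present | H) for each absent trace result):
  vehicle C: 0.84 × 0.58 × (1 − 0.77) × 0.43 = 0.048184
  vehicle D: 0.45 × 0.47 × (1 − 0.42) × 0.14 = 0.017174
Bayes factor = 0.048184 / 0.017174 ≈ 2.81

2.81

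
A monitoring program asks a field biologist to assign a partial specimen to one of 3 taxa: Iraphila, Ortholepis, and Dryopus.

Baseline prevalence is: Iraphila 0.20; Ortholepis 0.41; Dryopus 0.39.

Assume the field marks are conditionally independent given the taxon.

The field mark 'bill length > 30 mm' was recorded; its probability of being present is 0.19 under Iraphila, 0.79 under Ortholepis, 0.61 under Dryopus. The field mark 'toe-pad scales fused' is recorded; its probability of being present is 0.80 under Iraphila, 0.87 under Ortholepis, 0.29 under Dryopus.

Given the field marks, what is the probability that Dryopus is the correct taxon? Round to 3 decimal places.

0.181

Multiply each prior by the joint likelihood of the field mark pattern:
  Iraphila: 0.20 × 0.19 × 0.80 = 0.0304
  Ortholepis: 0.41 × 0.79 × 0.87 = 0.28179
  Dryopus: 0.39 × 0.61 × 0.29 = 0.068991
Marginal likelihood of the evidence = 0.38118.
P(Dryopus | evidence) = 0.068991 / 0.38118 ≈ 0.181.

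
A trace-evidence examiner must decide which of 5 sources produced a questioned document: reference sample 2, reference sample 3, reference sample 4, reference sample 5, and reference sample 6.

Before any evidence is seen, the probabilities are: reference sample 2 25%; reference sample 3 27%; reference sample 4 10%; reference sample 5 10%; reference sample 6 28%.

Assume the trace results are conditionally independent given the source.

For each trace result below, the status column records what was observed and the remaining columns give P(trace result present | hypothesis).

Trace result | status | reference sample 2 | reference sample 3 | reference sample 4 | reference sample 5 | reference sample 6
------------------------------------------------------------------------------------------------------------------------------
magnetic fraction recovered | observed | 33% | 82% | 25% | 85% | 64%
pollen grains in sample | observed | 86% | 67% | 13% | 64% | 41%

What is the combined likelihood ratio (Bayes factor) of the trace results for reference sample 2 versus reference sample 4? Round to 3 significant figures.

Joint likelihood of the trace result pattern under each hypothesis:
  reference sample 2: 0.33 × 0.86 = 0.2838
  reference sample 4: 0.25 × 0.13 = 0.0325
Bayes factor = 0.2838 / 0.0325 ≈ 8.73

8.73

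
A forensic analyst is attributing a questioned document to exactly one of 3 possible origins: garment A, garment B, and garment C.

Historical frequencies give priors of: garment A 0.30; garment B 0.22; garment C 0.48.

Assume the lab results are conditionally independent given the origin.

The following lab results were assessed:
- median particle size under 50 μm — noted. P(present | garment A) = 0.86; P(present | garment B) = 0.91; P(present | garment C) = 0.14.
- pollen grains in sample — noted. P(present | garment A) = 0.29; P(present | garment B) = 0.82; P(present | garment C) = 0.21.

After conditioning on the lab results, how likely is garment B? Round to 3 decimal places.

By Bayes' rule with conditional independence, the unnormalized weight for each hypothesis is prior × ∏ likelihoods:
  garment A: 0.30 × 0.86 × 0.29 = 0.07482
  garment B: 0.22 × 0.91 × 0.82 = 0.16416
  garment C: 0.48 × 0.14 × 0.21 = 0.014112
Normalizing constant Z = 0.07482 + 0.16416 + 0.014112 = 0.2531.
P(garment B | evidence) = 0.16416 / 0.2531 ≈ 0.649.

0.649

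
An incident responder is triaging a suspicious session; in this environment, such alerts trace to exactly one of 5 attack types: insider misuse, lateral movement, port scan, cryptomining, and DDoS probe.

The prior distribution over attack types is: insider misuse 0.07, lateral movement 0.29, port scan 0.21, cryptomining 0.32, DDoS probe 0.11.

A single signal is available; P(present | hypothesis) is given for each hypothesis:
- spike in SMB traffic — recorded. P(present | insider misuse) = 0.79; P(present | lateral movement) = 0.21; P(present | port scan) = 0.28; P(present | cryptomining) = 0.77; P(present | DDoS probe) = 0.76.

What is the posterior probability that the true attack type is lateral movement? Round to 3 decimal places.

By Bayes' rule, the unnormalized weight for each hypothesis is prior × likelihood:
  insider misuse: 0.07 × 0.79 = 0.0553
  lateral movement: 0.29 × 0.21 = 0.0609
  port scan: 0.21 × 0.28 = 0.0588
  cryptomining: 0.32 × 0.77 = 0.2464
  DDoS probe: 0.11 × 0.76 = 0.0836
Normalizing constant Z = 0.0553 + 0.0609 + 0.0588 + 0.2464 + 0.0836 = 0.505.
P(lateral movement | evidence) = 0.0609 / 0.505 ≈ 0.121.

0.121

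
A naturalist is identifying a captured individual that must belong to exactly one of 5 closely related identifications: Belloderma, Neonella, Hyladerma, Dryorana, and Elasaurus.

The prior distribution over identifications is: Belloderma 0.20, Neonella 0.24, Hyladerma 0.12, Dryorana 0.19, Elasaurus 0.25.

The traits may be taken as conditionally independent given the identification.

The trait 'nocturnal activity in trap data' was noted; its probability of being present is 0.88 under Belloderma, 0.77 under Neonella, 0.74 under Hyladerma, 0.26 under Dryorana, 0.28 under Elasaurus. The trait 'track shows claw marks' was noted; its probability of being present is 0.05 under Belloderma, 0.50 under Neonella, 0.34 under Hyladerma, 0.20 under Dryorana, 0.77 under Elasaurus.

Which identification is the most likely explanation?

By Bayes' rule with conditional independence, the unnormalized weight for each hypothesis is prior × ∏ likelihoods:
  Belloderma: 0.20 × 0.88 × 0.05 = 0.0088
  Neonella: 0.24 × 0.77 × 0.50 = 0.0924
  Hyladerma: 0.12 × 0.74 × 0.34 = 0.030192
  Dryorana: 0.19 × 0.26 × 0.20 = 0.00988
  Elasaurus: 0.25 × 0.28 × 0.77 = 0.0539
Normalizing constant Z = 0.0088 + 0.0924 + 0.030192 + 0.00988 + 0.0539 = 0.19517.
P(Belloderma | evidence) ≈ 0.0088 / 0.19517 ≈ 0.045
P(Neonella | evidence) ≈ 0.0924 / 0.19517 ≈ 0.473
P(Hyladerma | evidence) ≈ 0.030192 / 0.19517 ≈ 0.155
P(Dryorana | evidence) ≈ 0.00988 / 0.19517 ≈ 0.051
P(Elasaurus | evidence) ≈ 0.0539 / 0.19517 ≈ 0.276
The largest is 0.473, so Neonella is most probable.

Neonella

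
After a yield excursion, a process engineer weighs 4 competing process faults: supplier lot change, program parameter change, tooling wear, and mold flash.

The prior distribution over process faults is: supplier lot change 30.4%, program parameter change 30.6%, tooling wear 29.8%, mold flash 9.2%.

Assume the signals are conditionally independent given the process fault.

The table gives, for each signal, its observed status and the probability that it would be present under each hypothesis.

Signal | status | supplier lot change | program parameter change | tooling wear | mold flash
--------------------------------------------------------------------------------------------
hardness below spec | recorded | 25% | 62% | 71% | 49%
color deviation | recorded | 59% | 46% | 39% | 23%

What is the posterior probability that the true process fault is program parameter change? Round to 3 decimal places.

Multiply each prior by the joint likelihood of the signal pattern:
  supplier lot change: 0.304 × 0.25 × 0.59 = 0.04484
  program parameter change: 0.306 × 0.62 × 0.46 = 0.087271
  tooling wear: 0.298 × 0.71 × 0.39 = 0.082516
  mold flash: 0.092 × 0.49 × 0.23 = 0.010368
The unnormalized weights sum to 0.225.
P(program parameter change | evidence) = 0.087271 / 0.225 ≈ 0.388.

0.388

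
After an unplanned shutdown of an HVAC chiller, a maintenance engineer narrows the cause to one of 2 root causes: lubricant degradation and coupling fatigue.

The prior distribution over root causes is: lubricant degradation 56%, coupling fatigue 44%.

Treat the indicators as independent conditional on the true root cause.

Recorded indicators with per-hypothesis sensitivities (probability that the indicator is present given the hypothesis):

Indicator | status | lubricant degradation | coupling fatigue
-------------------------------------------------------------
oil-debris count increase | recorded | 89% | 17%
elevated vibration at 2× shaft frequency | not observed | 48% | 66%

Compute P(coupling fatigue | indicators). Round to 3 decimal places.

0.089

By Bayes' rule with conditional independence, the unnormalized weight for each hypothesis is prior × ∏ likelihoods (using 1 − P(present | H) for each absent indicator):
  lubricant degradation: 0.56 × 0.89 × (1 − 0.48) = 0.25917
  coupling fatigue: 0.44 × 0.17 × (1 − 0.66) = 0.025432
The unnormalized weights sum to 0.2846.
P(coupling fatigue | evidence) = 0.025432 / 0.2846 ≈ 0.089.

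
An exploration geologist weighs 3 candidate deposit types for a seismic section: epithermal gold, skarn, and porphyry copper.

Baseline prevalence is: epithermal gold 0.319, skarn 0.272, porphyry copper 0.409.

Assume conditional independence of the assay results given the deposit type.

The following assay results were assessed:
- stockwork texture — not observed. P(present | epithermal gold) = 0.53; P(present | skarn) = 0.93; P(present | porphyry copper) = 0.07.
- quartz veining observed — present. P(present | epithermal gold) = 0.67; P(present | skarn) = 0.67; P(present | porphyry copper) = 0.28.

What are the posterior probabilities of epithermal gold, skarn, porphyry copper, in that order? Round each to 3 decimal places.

0.457, 0.058, 0.485

Multiply each prior by the joint likelihood of the assay result pattern (using 1 − P(present | H) for each absent assay result):
  epithermal gold: 0.319 × (1 − 0.53) × 0.67 = 0.10045
  skarn: 0.272 × (1 − 0.93) × 0.67 = 0.012757
  porphyry copper: 0.409 × (1 − 0.07) × 0.28 = 0.1065
Normalizing constant Z = 0.10045 + 0.012757 + 0.1065 = 0.21971.
P(epithermal gold | evidence) = 0.10045 / 0.21971 ≈ 0.457
P(skarn | evidence) = 0.012757 / 0.21971 ≈ 0.058
P(porphyry copper | evidence) = 0.1065 / 0.21971 ≈ 0.485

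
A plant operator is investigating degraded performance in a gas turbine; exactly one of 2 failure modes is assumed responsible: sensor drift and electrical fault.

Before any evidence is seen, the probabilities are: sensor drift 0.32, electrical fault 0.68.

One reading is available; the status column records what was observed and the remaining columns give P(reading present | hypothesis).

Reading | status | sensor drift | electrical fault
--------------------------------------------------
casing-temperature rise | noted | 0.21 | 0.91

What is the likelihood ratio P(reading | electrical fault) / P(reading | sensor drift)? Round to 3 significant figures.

Likelihood of this reading under each hypothesis:
  electrical fault: 0.91
  sensor drift: 0.21
Bayes factor = 0.91 / 0.21 ≈ 4.33

4.33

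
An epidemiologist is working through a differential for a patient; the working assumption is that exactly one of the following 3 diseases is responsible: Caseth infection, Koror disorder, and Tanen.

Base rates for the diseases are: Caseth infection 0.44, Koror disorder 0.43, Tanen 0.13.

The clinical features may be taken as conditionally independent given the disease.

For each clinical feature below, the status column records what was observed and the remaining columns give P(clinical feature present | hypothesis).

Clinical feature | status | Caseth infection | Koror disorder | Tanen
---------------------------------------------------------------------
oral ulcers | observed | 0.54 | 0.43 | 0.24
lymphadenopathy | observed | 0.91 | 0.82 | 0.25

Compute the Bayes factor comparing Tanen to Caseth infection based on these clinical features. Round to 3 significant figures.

The Bayes factor is the ratio of the joint likelihoods of the clinical feature pattern under the two hypotheses.
  Tanen: 0.24 × 0.25 = 0.06
  Caseth infection: 0.54 × 0.91 = 0.4914
Bayes factor = 0.06 / 0.4914 ≈ 0.122

0.122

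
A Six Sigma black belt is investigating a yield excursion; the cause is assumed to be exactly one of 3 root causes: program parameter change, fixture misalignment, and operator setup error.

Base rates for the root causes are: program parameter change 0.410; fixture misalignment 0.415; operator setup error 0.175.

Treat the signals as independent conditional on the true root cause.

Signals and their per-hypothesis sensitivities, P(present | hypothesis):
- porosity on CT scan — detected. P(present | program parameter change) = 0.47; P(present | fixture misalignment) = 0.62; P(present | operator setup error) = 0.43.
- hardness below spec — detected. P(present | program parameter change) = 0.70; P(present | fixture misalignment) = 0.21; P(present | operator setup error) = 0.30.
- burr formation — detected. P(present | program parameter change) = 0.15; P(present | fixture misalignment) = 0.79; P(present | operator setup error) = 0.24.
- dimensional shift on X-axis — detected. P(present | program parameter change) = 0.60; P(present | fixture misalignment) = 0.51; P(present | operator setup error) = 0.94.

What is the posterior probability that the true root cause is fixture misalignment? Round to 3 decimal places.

For each hypothesis, the unnormalized posterior weight is prior × product of the signal likelihoods:
  program parameter change: 0.410 × 0.47 × 0.70 × 0.15 × 0.60 = 0.01214
  fixture misalignment: 0.415 × 0.62 × 0.21 × 0.79 × 0.51 = 0.02177
  operator setup error: 0.175 × 0.43 × 0.30 × 0.24 × 0.94 = 0.0050929
Marginal likelihood of the evidence = 0.039003.
P(fixture misalignment | evidence) = 0.02177 / 0.039003 ≈ 0.558.

0.558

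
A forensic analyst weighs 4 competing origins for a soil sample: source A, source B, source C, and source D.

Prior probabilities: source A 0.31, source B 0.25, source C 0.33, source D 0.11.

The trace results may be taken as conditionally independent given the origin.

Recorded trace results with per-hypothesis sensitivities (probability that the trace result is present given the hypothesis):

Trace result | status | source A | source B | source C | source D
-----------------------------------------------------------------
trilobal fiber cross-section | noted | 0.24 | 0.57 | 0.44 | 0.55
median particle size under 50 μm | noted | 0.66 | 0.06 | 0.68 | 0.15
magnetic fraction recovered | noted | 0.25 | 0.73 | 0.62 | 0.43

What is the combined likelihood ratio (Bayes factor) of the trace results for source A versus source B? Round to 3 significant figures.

Joint likelihood of the trace result pattern under each hypothesis:
  source A: 0.24 × 0.66 × 0.25 = 0.0396
  source B: 0.57 × 0.06 × 0.73 = 0.024966
Bayes factor = 0.0396 / 0.024966 ≈ 1.59

1.59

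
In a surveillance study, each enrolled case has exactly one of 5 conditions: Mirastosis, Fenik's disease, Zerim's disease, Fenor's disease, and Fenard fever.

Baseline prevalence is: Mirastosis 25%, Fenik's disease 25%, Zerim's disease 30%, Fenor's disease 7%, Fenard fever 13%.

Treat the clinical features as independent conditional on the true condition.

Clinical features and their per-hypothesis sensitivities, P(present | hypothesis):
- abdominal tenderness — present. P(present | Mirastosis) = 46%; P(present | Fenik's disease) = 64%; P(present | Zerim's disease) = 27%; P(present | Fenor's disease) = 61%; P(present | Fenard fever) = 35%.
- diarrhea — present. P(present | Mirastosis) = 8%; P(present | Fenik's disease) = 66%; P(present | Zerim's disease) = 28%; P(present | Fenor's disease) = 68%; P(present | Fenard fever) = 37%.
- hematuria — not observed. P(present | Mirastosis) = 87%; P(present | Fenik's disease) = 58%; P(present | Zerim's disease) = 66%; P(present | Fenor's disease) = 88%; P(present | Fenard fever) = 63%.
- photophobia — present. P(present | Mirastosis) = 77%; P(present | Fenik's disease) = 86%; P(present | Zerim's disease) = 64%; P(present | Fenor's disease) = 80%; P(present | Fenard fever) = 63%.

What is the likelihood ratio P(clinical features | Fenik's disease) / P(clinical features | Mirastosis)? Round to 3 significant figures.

41.4

Joint likelihood of the clinical feature pattern under each hypothesis (using 1 − P(present | H) for each absent clinical feature):
  Fenik's disease: 0.64 × 0.66 × (1 − 0.58) × 0.86 = 0.15257
  Mirastosis: 0.46 × 0.08 × (1 − 0.87) × 0.77 = 0.0036837
Bayes factor = 0.15257 / 0.0036837 ≈ 41.4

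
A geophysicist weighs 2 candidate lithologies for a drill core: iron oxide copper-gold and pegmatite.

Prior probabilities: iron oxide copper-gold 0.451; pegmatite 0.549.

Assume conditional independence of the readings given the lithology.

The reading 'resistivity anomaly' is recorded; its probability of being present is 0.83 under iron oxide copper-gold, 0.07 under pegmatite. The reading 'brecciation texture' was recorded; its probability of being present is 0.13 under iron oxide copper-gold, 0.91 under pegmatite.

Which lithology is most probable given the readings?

iron oxide copper-gold

By Bayes' rule with conditional independence, the unnormalized weight for each hypothesis is prior × ∏ likelihoods:
  iron oxide copper-gold: 0.451 × 0.83 × 0.13 = 0.048663
  pegmatite: 0.549 × 0.07 × 0.91 = 0.034971
The unnormalized weights sum to 0.083634.
P(iron oxide copper-gold | evidence) ≈ 0.048663 / 0.083634 ≈ 0.582
P(pegmatite | evidence) ≈ 0.034971 / 0.083634 ≈ 0.418
The largest is 0.582, so iron oxide copper-gold is most probable.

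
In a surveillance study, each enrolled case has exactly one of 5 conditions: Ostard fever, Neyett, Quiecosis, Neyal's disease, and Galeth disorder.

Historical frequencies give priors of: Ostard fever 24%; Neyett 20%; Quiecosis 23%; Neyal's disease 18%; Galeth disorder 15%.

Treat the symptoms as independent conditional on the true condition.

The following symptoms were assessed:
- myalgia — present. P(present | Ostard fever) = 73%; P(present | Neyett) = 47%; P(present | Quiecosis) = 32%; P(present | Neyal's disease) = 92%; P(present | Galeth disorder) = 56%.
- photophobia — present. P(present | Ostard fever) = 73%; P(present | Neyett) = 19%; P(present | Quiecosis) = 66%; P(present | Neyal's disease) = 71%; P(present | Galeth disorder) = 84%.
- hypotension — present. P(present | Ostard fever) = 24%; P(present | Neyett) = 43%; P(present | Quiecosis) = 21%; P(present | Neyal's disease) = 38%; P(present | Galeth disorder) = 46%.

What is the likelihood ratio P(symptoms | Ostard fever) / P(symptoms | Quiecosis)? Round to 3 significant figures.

Joint likelihood of the symptom pattern under each hypothesis:
  Ostard fever: 0.73 × 0.73 × 0.24 = 0.1279
  Quiecosis: 0.32 × 0.66 × 0.21 = 0.044352
Bayes factor = 0.1279 / 0.044352 ≈ 2.88

2.88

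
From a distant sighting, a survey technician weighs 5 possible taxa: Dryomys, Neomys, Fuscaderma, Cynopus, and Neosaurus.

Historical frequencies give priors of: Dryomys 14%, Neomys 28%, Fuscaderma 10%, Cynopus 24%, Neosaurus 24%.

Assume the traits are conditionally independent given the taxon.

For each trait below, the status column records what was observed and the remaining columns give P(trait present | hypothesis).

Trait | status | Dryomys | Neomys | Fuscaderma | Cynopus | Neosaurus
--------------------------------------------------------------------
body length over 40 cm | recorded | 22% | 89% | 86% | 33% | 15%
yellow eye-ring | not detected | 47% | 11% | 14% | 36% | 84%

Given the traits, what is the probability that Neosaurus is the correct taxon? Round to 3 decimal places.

By Bayes' rule with conditional independence, the unnormalized weight for each hypothesis is prior × ∏ likelihoods (using 1 − P(present | H) for each absent trait):
  Dryomys: 0.14 × 0.22 × (1 − 0.47) = 0.016324
  Neomys: 0.28 × 0.89 × (1 − 0.11) = 0.22179
  Fuscaderma: 0.10 × 0.86 × (1 − 0.14) = 0.07396
  Cynopus: 0.24 × 0.33 × (1 − 0.36) = 0.050688
  Neosaurus: 0.24 × 0.15 × (1 − 0.84) = 0.00576
Normalizing constant Z = 0.016324 + 0.22179 + 0.07396 + 0.050688 + 0.00576 = 0.36852.
P(Neosaurus | evidence) = 0.00576 / 0.36852 ≈ 0.016.

0.016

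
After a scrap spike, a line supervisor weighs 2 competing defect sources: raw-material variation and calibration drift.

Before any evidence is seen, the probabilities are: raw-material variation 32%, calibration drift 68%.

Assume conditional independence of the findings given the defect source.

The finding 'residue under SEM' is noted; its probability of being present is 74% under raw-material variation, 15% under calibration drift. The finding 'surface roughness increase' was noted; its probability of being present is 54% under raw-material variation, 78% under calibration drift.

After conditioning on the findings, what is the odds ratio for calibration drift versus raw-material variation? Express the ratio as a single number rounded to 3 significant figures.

0.622

Posterior odds equal prior odds times the likelihood ratio; only the two competing hypotheses matter.
  calibration drift: 0.68 × 0.15 × 0.78 = 0.07956
  raw-material variation: 0.32 × 0.74 × 0.54 = 0.12787
Posterior odds = 0.07956 / 0.12787 ≈ 0.622.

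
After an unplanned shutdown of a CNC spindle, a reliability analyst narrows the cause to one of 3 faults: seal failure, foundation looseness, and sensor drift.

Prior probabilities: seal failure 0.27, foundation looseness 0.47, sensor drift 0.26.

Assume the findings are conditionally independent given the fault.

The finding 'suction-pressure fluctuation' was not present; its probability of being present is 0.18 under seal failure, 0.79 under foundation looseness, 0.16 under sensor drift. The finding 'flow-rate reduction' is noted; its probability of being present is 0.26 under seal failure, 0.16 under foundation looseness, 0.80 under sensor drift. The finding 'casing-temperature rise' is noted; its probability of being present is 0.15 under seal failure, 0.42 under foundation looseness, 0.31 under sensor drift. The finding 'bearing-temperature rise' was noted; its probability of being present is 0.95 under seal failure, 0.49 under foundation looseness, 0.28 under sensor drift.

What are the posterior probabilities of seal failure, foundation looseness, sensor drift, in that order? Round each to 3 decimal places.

0.308, 0.122, 0.570

For each hypothesis, the unnormalized posterior weight is prior × product of the finding likelihoods (using 1 − P(present | H) for each absent finding):
  seal failure: 0.27 × (1 − 0.18) × 0.26 × 0.15 × 0.95 = 0.0082029
  foundation looseness: 0.47 × (1 − 0.79) × 0.16 × 0.42 × 0.49 = 0.00325
  sensor drift: 0.26 × (1 − 0.16) × 0.80 × 0.31 × 0.28 = 0.015166
Marginal likelihood of the evidence = 0.026619.
P(seal failure | evidence) = 0.0082029 / 0.026619 ≈ 0.308
P(foundation looseness | evidence) = 0.00325 / 0.026619 ≈ 0.122
P(sensor drift | evidence) = 0.015166 / 0.026619 ≈ 0.570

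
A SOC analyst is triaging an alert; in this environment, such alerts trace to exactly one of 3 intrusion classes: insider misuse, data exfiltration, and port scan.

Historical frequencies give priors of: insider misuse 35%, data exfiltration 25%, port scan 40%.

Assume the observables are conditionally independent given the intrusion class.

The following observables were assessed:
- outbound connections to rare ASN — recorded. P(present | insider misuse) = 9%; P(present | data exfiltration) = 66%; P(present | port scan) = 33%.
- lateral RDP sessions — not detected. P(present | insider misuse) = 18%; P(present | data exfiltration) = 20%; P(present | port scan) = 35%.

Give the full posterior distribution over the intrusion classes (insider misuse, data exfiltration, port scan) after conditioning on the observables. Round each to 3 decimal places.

For each hypothesis, the unnormalized posterior weight is prior × product of the observable likelihoods (using 1 − P(present | H) for each absent observable):
  insider misuse: 0.35 × 0.09 × (1 − 0.18) = 0.02583
  data exfiltration: 0.25 × 0.66 × (1 − 0.20) = 0.132
  port scan: 0.40 × 0.33 × (1 − 0.35) = 0.0858
The unnormalized weights sum to 0.24363.
P(insider misuse | evidence) = 0.02583 / 0.24363 ≈ 0.106
P(data exfiltration | evidence) = 0.132 / 0.24363 ≈ 0.542
P(port scan | evidence) = 0.0858 / 0.24363 ≈ 0.352

0.106, 0.542, 0.352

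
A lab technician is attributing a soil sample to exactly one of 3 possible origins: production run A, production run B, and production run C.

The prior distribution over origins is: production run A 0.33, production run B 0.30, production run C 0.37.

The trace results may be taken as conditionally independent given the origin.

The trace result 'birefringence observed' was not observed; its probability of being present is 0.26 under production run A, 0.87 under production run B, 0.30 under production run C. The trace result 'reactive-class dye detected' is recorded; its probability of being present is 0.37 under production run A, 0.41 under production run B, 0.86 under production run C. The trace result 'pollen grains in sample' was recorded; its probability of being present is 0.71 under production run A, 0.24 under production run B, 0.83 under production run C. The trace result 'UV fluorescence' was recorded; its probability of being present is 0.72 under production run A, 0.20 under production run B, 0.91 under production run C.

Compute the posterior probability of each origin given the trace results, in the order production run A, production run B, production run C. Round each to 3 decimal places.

By Bayes' rule with conditional independence, the unnormalized weight for each hypothesis is prior × ∏ likelihoods (using 1 − P(present | H) for each absent trace result):
  production run A: 0.33 × (1 − 0.26) × 0.37 × 0.71 × 0.72 = 0.046189
  production run B: 0.30 × (1 − 0.87) × 0.41 × 0.24 × 0.20 = 0.00076752
  production run C: 0.37 × (1 − 0.30) × 0.86 × 0.83 × 0.91 = 0.16824
Marginal likelihood of the evidence = 0.21519.
P(production run A | evidence) = 0.046189 / 0.21519 ≈ 0.215
P(production run B | evidence) = 0.00076752 / 0.21519 ≈ 0.004
P(production run C | evidence) = 0.16824 / 0.21519 ≈ 0.782

0.215, 0.004, 0.782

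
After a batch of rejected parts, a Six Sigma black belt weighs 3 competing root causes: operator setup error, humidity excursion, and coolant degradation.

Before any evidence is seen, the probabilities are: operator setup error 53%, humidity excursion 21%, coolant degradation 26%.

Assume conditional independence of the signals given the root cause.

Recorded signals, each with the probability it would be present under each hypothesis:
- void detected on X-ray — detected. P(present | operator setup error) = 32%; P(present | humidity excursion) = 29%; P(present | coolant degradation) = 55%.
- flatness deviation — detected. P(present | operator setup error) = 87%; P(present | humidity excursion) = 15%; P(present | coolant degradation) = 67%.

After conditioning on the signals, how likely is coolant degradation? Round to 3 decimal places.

Multiply each prior by the joint likelihood of the signal pattern:
  operator setup error: 0.53 × 0.32 × 0.87 = 0.14755
  humidity excursion: 0.21 × 0.29 × 0.15 = 0.009135
  coolant degradation: 0.26 × 0.55 × 0.67 = 0.09581
Normalizing constant Z = 0.14755 + 0.009135 + 0.09581 = 0.2525.
P(coolant degradation | evidence) = 0.09581 / 0.2525 ≈ 0.379.

0.379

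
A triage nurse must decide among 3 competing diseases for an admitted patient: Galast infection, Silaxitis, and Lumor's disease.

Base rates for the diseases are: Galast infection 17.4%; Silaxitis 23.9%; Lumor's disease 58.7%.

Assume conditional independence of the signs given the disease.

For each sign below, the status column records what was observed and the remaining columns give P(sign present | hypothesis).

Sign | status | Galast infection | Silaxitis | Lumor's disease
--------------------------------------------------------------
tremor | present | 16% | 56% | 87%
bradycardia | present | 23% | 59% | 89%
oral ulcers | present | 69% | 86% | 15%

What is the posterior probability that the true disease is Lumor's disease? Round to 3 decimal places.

0.485

Multiply each prior by the joint likelihood of the sign pattern:
  Galast infection: 0.174 × 0.16 × 0.23 × 0.69 = 0.0044182
  Silaxitis: 0.239 × 0.56 × 0.59 × 0.86 = 0.06791
  Lumor's disease: 0.587 × 0.87 × 0.89 × 0.15 = 0.068177
Normalizing constant Z = 0.0044182 + 0.06791 + 0.068177 = 0.14051.
P(Lumor's disease | evidence) = 0.068177 / 0.14051 ≈ 0.485.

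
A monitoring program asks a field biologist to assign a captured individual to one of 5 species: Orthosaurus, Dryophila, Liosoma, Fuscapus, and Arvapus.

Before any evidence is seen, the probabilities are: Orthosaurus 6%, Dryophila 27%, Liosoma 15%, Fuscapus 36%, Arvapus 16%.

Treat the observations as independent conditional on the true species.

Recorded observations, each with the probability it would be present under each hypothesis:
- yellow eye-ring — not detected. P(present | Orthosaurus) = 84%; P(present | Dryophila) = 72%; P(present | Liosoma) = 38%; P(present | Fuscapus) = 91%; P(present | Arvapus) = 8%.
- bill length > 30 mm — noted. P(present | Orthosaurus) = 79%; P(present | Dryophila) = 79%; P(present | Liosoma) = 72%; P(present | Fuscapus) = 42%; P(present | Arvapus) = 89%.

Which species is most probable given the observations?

By Bayes' rule with conditional independence, the unnormalized weight for each hypothesis is prior × ∏ likelihoods (using 1 − P(present | H) for each absent observation):
  Orthosaurus: 0.06 × (1 − 0.84) × 0.79 = 0.007584
  Dryophila: 0.27 × (1 − 0.72) × 0.79 = 0.059724
  Liosoma: 0.15 × (1 − 0.38) × 0.72 = 0.06696
  Fuscapus: 0.36 × (1 − 0.91) × 0.42 = 0.013608
  Arvapus: 0.16 × (1 − 0.08) × 0.89 = 0.13101
Normalizing constant Z = 0.007584 + 0.059724 + 0.06696 + 0.013608 + 0.13101 = 0.27888.
P(Orthosaurus | evidence) ≈ 0.007584 / 0.27888 ≈ 0.027
P(Dryophila | evidence) ≈ 0.059724 / 0.27888 ≈ 0.214
P(Liosoma | evidence) ≈ 0.06696 / 0.27888 ≈ 0.240
P(Fuscapus | evidence) ≈ 0.013608 / 0.27888 ≈ 0.049
P(Arvapus | evidence) ≈ 0.13101 / 0.27888 ≈ 0.470
The largest is 0.470, so Arvapus is most probable.

Arvapus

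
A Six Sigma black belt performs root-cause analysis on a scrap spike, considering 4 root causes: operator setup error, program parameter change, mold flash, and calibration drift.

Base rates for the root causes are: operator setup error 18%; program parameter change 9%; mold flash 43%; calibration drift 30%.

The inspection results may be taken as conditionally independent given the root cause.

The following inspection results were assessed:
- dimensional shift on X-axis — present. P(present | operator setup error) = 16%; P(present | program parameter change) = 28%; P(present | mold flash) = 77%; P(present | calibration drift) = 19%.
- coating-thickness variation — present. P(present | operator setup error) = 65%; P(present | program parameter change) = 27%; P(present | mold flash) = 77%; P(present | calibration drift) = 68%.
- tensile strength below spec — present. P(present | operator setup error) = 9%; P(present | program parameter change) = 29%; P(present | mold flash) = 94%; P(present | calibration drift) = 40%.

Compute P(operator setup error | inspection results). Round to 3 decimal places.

Multiply each prior by the joint likelihood of the inspection result pattern:
  operator setup error: 0.18 × 0.16 × 0.65 × 0.09 = 0.0016848
  program parameter change: 0.09 × 0.28 × 0.27 × 0.29 = 0.0019732
  mold flash: 0.43 × 0.77 × 0.77 × 0.94 = 0.23965
  calibration drift: 0.30 × 0.19 × 0.68 × 0.40 = 0.015504
The unnormalized weights sum to 0.25881.
P(operator setup error | evidence) = 0.0016848 / 0.25881 ≈ 0.007.

0.007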